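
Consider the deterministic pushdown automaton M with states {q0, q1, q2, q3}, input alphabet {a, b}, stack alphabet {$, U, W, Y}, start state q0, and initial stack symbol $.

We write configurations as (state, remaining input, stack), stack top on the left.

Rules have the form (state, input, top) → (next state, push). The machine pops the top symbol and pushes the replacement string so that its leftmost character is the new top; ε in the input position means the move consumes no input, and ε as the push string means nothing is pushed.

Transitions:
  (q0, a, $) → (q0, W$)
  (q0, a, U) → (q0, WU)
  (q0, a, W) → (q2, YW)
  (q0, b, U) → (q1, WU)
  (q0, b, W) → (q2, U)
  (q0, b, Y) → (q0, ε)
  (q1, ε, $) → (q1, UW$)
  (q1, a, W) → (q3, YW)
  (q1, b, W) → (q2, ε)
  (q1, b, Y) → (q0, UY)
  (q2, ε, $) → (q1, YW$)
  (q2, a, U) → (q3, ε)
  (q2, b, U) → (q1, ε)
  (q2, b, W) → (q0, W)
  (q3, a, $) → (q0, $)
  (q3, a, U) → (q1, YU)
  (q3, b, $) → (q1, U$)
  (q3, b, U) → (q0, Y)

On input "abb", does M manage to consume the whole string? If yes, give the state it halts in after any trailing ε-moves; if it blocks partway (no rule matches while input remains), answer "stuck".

q1

(q0, abb, $) ⊢ (q0, bb, W$) ⊢ (q2, b, U$) ⊢ (q1, ε, $) ⊢ (q1, ε, UW$)
All input consumed; M is in state q1.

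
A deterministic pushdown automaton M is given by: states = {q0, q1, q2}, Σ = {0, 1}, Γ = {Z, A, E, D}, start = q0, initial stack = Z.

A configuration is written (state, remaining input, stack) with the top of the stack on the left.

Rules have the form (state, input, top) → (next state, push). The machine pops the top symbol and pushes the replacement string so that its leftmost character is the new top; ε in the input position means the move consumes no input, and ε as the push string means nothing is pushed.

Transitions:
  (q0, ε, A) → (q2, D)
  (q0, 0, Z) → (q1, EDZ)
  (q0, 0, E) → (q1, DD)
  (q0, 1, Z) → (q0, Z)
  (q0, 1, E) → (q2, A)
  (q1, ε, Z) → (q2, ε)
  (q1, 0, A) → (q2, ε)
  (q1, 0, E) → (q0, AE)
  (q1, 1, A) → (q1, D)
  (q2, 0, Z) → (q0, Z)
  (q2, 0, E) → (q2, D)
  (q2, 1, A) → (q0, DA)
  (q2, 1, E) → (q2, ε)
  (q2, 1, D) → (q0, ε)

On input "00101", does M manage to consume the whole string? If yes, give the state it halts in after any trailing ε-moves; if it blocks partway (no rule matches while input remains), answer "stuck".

stuck

(q0, 00101, Z)
  read 0, top Z: go to q1, push EDZ → (q1, 0101, EDZ)
  read 0, top E: go to q0, push AE → (q0, 101, AEDZ)
  ε-move, top A: go to q2, push D → (q2, 101, DEDZ)
  read 1, top D: go to q0, push ε → (q0, 01, EDZ)
  read 0, top E: go to q1, push DD → (q1, 1, DDDZ)
No transition for (q1, 1, top D); M blocks with input 1 remaining.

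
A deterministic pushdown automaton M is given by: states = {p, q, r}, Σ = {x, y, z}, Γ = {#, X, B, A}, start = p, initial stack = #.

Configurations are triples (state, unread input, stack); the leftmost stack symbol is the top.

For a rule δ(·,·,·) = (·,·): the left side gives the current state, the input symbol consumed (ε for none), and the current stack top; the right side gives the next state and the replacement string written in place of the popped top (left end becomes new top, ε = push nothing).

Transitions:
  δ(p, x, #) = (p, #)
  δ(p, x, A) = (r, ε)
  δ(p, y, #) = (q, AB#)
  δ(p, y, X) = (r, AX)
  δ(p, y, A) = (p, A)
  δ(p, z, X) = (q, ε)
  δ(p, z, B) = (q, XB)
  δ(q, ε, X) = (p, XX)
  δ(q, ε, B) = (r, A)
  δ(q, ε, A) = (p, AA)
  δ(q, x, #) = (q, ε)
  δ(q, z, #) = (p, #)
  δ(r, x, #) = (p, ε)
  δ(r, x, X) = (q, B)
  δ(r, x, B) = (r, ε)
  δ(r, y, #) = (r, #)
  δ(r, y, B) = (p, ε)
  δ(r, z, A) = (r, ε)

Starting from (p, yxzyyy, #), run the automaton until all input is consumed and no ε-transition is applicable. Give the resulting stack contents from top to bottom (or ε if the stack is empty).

AAB#

(p, yxzyyy, #) ⊢ (q, xzyyy, AB#) ⊢ (p, xzyyy, AAB#) ⊢ (r, zyyy, AB#) ⊢ (r, yyy, B#) ⊢ (p, yy, #) ⊢ (q, y, AB#) ⊢ (p, y, AAB#) ⊢ (p, ε, AAB#)
All input consumed in state p with stack AAB#.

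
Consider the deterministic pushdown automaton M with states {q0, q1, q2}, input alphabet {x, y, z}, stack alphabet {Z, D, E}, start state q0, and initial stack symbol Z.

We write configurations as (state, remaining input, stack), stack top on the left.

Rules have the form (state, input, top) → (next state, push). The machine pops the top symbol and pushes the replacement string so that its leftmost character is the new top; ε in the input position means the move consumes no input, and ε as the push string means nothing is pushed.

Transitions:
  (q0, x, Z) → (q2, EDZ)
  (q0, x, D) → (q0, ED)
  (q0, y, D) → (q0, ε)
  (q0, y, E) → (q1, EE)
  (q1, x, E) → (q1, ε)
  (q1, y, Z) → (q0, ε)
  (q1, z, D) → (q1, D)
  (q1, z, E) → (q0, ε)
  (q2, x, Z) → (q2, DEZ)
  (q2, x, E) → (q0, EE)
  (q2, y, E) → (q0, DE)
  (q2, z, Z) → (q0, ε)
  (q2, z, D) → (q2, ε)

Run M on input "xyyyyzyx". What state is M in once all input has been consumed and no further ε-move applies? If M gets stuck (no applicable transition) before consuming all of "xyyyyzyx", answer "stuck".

(q0, xyyyyzyx, Z)
  read x, top Z: go to q2, push EDZ → (q2, yyyyzyx, EDZ)
  read y, top E: go to q0, push DE → (q0, yyyzyx, DEDZ)
  read y, top D: go to q0, push ε → (q0, yyzyx, EDZ)
  read y, top E: go to q1, push EE → (q1, yzyx, EEDZ)
No transition for (q1, y, top E); M blocks with input yzyx remaining.

stuck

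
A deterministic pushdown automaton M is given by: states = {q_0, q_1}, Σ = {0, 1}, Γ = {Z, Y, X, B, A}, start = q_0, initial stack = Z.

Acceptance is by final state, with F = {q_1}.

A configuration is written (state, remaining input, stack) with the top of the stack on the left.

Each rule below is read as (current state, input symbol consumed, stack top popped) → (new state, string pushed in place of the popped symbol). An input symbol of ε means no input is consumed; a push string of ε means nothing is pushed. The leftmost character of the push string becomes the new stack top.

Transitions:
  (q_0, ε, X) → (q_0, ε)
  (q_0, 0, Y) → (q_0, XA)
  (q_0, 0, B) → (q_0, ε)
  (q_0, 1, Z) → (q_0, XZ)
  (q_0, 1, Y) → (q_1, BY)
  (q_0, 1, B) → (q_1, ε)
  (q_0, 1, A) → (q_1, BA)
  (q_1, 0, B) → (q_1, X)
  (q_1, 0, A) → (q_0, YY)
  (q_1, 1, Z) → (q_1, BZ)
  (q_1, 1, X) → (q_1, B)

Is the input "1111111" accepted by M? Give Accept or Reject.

(q_0, 1111111, Z)
  read 1, top Z: go to q_0, push XZ → (q_0, 111111, XZ)
  ε-move, top X: go to q_0, push ε → (q_0, 111111, Z)
  read 1, top Z: go to q_0, push XZ → (q_0, 11111, XZ)
  ε-move, top X: go to q_0, push ε → (q_0, 11111, Z)
  read 1, top Z: go to q_0, push XZ → (q_0, 1111, XZ)
  ε-move, top X: go to q_0, push ε → (q_0, 1111, Z)
  read 1, top Z: go to q_0, push XZ → (q_0, 111, XZ)
  ε-move, top X: go to q_0, push ε → (q_0, 111, Z)
  read 1, top Z: go to q_0, push XZ → (q_0, 11, XZ)
  ε-move, top X: go to q_0, push ε → (q_0, 11, Z)
  read 1, top Z: go to q_0, push XZ → (q_0, 1, XZ)
  ε-move, top X: go to q_0, push ε → (q_0, 1, Z)
  read 1, top Z: go to q_0, push XZ → (q_0, ε, XZ)
  ε-move, top X: go to q_0, push ε → (q_0, ε, Z)
All input consumed; state q_0 ∉ F and no further ε-move applies.

Reject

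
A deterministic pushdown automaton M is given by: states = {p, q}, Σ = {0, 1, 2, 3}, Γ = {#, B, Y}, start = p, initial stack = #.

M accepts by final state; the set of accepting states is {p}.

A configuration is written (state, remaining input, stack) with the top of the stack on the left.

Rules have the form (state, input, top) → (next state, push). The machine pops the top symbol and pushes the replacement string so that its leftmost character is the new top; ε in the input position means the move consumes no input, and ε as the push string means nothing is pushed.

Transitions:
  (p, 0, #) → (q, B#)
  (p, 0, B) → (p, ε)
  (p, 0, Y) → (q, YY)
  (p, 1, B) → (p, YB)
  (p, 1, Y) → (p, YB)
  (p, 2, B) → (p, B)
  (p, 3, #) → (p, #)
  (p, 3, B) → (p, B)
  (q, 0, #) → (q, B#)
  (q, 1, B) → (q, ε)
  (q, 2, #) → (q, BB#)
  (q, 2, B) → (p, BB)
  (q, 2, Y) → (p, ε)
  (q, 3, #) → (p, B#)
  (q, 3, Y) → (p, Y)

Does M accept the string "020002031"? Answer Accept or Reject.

Accept

(p, 020002031, #) ⊢ (q, 20002031, B#) ⊢ (p, 0002031, BB#) ⊢ (p, 002031, B#) ⊢ (p, 02031, #) ⊢ (q, 2031, B#) ⊢ (p, 031, BB#) ⊢ (p, 31, B#) ⊢ (p, 1, B#) ⊢ (p, ε, YB#)
All input consumed; state p ∈ F.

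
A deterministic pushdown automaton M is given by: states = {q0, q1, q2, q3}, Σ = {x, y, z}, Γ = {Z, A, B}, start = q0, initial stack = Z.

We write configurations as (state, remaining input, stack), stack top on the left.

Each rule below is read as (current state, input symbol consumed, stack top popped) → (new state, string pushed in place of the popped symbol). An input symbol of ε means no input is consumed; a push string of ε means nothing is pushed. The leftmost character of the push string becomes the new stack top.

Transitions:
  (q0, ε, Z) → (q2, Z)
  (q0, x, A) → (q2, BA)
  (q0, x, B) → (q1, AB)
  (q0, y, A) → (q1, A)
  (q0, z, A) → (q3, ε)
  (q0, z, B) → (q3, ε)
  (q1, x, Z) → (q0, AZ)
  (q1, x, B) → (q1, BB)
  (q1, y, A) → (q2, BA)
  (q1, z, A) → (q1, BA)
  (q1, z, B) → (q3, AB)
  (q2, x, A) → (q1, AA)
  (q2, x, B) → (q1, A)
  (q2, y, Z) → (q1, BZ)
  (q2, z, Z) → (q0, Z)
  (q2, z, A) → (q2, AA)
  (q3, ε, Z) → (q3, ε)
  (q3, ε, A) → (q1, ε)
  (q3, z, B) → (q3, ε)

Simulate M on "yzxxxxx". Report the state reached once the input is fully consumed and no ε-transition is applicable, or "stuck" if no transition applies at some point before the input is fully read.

(q0, yzxxxxx, Z)
  ε-move, top Z: go to q2, push Z → (q2, yzxxxxx, Z)
  read y, top Z: go to q1, push BZ → (q1, zxxxxx, BZ)
  read z, top B: go to q3, push AB → (q3, xxxxx, ABZ)
  ε-move, top A: go to q1, push ε → (q1, xxxxx, BZ)
  read x, top B: go to q1, push BB → (q1, xxxx, BBZ)
  read x, top B: go to q1, push BB → (q1, xxx, BBBZ)
  read x, top B: go to q1, push BB → (q1, xx, BBBBZ)
  read x, top B: go to q1, push BB → (q1, x, BBBBBZ)
  read x, top B: go to q1, push BB → (q1, ε, BBBBBBZ)
All input consumed; M is in state q1.

q1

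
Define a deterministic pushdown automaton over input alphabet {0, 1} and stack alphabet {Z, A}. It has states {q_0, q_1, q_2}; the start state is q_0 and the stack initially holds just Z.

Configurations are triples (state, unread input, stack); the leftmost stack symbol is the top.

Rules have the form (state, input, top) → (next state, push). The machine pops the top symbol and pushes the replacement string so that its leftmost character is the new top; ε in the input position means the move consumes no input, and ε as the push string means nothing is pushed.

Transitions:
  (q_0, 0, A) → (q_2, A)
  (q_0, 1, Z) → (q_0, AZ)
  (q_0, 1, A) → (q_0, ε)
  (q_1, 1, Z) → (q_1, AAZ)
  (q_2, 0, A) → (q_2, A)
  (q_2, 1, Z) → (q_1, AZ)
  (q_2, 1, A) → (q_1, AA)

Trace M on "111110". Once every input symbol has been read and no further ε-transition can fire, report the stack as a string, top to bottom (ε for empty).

AZ

(q_0, 111110, Z) ⊢ (q_0, 11110, AZ) ⊢ (q_0, 1110, Z) ⊢ (q_0, 110, AZ) ⊢ (q_0, 10, Z) ⊢ (q_0, 0, AZ) ⊢ (q_2, ε, AZ)
All input consumed in state q_2 with stack AZ.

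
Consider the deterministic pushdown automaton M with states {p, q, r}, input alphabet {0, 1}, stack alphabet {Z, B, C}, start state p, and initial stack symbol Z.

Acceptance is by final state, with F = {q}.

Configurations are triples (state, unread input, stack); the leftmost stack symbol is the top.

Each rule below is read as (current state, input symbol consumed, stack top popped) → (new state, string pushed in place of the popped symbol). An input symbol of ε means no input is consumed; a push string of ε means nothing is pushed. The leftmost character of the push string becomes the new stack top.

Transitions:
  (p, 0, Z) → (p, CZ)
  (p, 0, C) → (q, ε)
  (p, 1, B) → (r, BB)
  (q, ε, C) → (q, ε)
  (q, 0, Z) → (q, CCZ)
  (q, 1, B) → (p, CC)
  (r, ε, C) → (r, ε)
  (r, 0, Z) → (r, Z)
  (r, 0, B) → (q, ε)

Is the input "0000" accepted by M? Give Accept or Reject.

Accept

(p, 0000, Z) ⊢ (p, 000, CZ) ⊢ (q, 00, Z) ⊢ (q, 0, CCZ) ⊢ (q, 0, CZ) ⊢ (q, 0, Z) ⊢ (q, ε, CCZ)
All input consumed; state q ∈ F.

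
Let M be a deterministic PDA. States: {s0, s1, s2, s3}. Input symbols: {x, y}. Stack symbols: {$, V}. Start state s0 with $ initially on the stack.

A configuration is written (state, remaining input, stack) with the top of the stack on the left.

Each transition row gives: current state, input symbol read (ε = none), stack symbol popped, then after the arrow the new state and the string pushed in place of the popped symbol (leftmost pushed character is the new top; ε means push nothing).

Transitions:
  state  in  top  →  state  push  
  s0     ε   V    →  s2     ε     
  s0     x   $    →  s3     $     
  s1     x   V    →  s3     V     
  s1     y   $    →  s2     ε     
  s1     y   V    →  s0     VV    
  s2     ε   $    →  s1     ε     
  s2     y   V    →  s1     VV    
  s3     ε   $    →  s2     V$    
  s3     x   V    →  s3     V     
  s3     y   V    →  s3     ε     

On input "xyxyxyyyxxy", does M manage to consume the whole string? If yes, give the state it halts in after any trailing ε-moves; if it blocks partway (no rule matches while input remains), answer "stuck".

stuck

(s0, xyxyxyyyxxy, $)
  read x, top $: go to s3, push $ → (s3, yxyxyyyxxy, $)
  ε-move, top $: go to s2, push V$ → (s2, yxyxyyyxxy, V$)
  read y, top V: go to s1, push VV → (s1, xyxyyyxxy, VV$)
  read x, top V: go to s3, push V → (s3, yxyyyxxy, VV$)
  read y, top V: go to s3, push ε → (s3, xyyyxxy, V$)
  read x, top V: go to s3, push V → (s3, yyyxxy, V$)
  read y, top V: go to s3, push ε → (s3, yyxxy, $)
  ε-move, top $: go to s2, push V$ → (s2, yyxxy, V$)
  read y, top V: go to s1, push VV → (s1, yxxy, VV$)
  read y, top V: go to s0, push VV → (s0, xxy, VVV$)
  ε-move, top V: go to s2, push ε → (s2, xxy, VV$)
No transition for (s2, x, top V); M blocks with input xxy remaining.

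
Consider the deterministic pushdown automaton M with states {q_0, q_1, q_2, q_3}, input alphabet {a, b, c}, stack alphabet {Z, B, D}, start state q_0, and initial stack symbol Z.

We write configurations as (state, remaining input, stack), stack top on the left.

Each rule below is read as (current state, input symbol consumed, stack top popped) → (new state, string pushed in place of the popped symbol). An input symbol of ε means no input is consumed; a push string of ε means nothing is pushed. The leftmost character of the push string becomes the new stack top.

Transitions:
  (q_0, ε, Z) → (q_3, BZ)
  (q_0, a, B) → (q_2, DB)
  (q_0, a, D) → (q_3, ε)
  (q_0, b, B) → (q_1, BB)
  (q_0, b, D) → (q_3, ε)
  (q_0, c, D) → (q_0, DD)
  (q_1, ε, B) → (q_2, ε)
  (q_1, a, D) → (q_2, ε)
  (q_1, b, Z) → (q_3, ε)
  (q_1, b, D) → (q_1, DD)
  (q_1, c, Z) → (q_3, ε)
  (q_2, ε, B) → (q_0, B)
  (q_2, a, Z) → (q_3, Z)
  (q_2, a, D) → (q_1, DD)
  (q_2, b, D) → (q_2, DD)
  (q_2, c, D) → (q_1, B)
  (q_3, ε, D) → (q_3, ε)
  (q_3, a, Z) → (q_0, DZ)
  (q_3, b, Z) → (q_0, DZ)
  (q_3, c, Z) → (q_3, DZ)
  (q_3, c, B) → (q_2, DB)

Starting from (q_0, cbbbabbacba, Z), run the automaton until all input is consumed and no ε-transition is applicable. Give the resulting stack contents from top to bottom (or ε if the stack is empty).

DDDDDDDBZ

(q_0, cbbbabbacba, Z)
  ε-move, top Z: go to q_3, push BZ → (q_3, cbbbabbacba, BZ)
  read c, top B: go to q_2, push DB → (q_2, bbbabbacba, DBZ)
  read b, top D: go to q_2, push DD → (q_2, bbabbacba, DDBZ)
  read b, top D: go to q_2, push DD → (q_2, babbacba, DDDBZ)
  read b, top D: go to q_2, push DD → (q_2, abbacba, DDDDBZ)
  read a, top D: go to q_1, push DD → (q_1, bbacba, DDDDDBZ)
  read b, top D: go to q_1, push DD → (q_1, bacba, DDDDDDBZ)
  read b, top D: go to q_1, push DD → (q_1, acba, DDDDDDDBZ)
  read a, top D: go to q_2, push ε → (q_2, cba, DDDDDDBZ)
  read c, top D: go to q_1, push B → (q_1, ba, BDDDDDBZ)
  ε-move, top B: go to q_2, push ε → (q_2, ba, DDDDDBZ)
  read b, top D: go to q_2, push DD → (q_2, a, DDDDDDBZ)
  read a, top D: go to q_1, push DD → (q_1, ε, DDDDDDDBZ)
All input consumed in state q_1 with stack DDDDDDDBZ.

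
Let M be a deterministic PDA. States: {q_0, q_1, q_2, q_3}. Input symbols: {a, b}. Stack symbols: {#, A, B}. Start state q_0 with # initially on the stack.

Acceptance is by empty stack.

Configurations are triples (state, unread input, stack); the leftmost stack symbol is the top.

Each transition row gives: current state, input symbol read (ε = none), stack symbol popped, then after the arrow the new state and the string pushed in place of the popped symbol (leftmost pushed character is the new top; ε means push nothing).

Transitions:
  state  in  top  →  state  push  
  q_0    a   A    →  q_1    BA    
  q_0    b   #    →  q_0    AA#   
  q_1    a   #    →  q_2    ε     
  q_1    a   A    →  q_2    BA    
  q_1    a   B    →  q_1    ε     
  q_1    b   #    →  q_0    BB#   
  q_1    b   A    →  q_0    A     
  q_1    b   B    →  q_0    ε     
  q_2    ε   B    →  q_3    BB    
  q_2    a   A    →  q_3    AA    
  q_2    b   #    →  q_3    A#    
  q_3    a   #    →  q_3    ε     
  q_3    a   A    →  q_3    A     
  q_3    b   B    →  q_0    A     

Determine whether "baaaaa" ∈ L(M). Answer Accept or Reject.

(q_0, baaaaa, #)
  read b, top #: go to q_0, push AA# → (q_0, aaaaa, AA#)
  read a, top A: go to q_1, push BA → (q_1, aaaa, BAA#)
  read a, top B: go to q_1, push ε → (q_1, aaa, AA#)
  read a, top A: go to q_2, push BA → (q_2, aa, BAA#)
  ε-move, top B: go to q_3, push BB → (q_3, aa, BBAA#)
No transition applies at (q_3, aa, BBAA#); input not fully consumed.

Reject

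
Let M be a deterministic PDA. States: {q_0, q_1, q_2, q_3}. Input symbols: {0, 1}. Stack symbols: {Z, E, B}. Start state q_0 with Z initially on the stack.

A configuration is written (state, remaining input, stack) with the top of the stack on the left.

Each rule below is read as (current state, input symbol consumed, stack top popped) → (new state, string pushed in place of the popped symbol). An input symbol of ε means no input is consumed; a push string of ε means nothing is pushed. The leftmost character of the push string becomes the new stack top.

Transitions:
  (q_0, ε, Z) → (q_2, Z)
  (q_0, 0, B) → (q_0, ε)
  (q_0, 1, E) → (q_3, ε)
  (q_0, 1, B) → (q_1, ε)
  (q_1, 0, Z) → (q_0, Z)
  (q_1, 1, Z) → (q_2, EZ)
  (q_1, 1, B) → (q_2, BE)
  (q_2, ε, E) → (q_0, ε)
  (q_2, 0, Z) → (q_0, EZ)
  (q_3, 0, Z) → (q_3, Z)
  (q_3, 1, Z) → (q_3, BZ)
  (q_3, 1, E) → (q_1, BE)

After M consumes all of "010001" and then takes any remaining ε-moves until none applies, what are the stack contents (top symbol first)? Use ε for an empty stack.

BZ

(q_0, 010001, Z)
  ε-move, top Z: go to q_2, push Z → (q_2, 010001, Z)
  read 0, top Z: go to q_0, push EZ → (q_0, 10001, EZ)
  read 1, top E: go to q_3, push ε → (q_3, 0001, Z)
  read 0, top Z: go to q_3, push Z → (q_3, 001, Z)
  read 0, top Z: go to q_3, push Z → (q_3, 01, Z)
  read 0, top Z: go to q_3, push Z → (q_3, 1, Z)
  read 1, top Z: go to q_3, push BZ → (q_3, ε, BZ)
All input consumed in state q_3 with stack BZ.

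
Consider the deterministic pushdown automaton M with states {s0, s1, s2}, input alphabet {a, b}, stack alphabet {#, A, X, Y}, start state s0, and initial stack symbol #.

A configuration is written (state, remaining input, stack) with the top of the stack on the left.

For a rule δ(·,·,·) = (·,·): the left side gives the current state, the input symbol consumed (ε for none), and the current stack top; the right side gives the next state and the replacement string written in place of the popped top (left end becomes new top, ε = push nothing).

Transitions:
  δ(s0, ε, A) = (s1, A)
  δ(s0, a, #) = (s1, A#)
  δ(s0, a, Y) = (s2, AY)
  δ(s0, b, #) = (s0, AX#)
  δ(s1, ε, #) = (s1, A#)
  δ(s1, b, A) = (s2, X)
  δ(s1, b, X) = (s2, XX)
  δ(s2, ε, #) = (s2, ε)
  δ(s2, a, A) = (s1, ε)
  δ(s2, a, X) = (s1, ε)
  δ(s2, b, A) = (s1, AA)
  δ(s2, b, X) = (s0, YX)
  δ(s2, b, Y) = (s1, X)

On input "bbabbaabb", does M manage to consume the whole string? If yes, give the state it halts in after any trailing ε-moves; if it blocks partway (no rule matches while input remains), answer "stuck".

stuck

(s0, bbabbaabb, #)
  read b, top #: go to s0, push AX# → (s0, babbaabb, AX#)
  ε-move, top A: go to s1, push A → (s1, babbaabb, AX#)
  read b, top A: go to s2, push X → (s2, abbaabb, XX#)
  read a, top X: go to s1, push ε → (s1, bbaabb, X#)
  read b, top X: go to s2, push XX → (s2, baabb, XX#)
  read b, top X: go to s0, push YX → (s0, aabb, YXX#)
  read a, top Y: go to s2, push AY → (s2, abb, AYXX#)
  read a, top A: go to s1, push ε → (s1, bb, YXX#)
No transition for (s1, b, top Y); M blocks with input bb remaining.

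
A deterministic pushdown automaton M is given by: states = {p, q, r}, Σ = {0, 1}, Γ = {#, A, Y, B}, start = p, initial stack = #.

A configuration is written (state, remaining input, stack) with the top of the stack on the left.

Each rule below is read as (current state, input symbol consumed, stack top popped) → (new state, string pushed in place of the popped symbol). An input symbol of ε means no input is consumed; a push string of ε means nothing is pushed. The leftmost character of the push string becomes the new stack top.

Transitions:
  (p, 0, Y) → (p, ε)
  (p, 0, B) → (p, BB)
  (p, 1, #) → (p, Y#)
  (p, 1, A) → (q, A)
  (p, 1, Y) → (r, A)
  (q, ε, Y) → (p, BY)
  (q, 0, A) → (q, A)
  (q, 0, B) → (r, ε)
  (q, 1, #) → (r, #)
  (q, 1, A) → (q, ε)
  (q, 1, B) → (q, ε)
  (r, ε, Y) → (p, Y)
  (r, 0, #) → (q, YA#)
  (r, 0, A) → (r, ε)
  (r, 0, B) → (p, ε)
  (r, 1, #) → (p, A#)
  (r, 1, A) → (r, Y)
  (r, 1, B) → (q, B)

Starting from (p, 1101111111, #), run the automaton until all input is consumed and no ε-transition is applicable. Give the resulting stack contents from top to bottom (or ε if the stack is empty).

#

(p, 1101111111, #)
  read 1, top #: go to p, push Y# → (p, 101111111, Y#)
  read 1, top Y: go to r, push A → (r, 01111111, A#)
  read 0, top A: go to r, push ε → (r, 1111111, #)
  read 1, top #: go to p, push A# → (p, 111111, A#)
  read 1, top A: go to q, push A → (q, 11111, A#)
  read 1, top A: go to q, push ε → (q, 1111, #)
  read 1, top #: go to r, push # → (r, 111, #)
  read 1, top #: go to p, push A# → (p, 11, A#)
  read 1, top A: go to q, push A → (q, 1, A#)
  read 1, top A: go to q, push ε → (q, ε, #)
All input consumed in state q with stack #.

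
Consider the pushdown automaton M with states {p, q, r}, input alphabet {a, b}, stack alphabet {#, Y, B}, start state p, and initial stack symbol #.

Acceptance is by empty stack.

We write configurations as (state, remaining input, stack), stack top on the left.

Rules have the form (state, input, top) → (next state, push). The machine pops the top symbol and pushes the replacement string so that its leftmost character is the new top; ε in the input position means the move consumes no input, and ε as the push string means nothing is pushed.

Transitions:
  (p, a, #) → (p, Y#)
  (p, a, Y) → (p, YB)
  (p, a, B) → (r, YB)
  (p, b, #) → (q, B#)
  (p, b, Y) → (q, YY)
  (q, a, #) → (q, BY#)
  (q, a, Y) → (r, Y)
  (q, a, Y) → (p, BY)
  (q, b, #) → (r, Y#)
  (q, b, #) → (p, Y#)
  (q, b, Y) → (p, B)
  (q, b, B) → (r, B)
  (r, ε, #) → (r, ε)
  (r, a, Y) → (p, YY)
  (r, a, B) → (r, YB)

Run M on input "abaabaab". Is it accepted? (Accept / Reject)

Reject

No computation consumes all input and empties the stack.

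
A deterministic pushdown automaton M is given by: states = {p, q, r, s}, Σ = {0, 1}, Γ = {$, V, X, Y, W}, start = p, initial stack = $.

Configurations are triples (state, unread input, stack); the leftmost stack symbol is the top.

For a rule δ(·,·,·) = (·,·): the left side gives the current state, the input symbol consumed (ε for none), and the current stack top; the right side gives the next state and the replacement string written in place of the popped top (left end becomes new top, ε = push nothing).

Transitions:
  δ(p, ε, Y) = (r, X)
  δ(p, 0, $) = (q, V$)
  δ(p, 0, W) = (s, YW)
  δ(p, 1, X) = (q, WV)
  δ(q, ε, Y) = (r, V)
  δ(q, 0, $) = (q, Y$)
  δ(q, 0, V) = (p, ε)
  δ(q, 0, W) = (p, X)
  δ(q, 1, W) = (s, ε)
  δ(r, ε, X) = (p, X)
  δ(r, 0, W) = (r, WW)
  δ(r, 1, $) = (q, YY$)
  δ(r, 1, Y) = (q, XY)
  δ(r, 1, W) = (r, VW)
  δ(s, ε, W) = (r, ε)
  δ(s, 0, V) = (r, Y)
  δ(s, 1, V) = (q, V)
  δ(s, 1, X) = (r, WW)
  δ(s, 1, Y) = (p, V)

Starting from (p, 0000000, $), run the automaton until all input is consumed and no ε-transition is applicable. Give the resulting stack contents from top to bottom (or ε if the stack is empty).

(p, 0000000, $) ⊢ (q, 000000, V$) ⊢ (p, 00000, $) ⊢ (q, 0000, V$) ⊢ (p, 000, $) ⊢ (q, 00, V$) ⊢ (p, 0, $) ⊢ (q, ε, V$)
All input consumed in state q with stack V$.

V$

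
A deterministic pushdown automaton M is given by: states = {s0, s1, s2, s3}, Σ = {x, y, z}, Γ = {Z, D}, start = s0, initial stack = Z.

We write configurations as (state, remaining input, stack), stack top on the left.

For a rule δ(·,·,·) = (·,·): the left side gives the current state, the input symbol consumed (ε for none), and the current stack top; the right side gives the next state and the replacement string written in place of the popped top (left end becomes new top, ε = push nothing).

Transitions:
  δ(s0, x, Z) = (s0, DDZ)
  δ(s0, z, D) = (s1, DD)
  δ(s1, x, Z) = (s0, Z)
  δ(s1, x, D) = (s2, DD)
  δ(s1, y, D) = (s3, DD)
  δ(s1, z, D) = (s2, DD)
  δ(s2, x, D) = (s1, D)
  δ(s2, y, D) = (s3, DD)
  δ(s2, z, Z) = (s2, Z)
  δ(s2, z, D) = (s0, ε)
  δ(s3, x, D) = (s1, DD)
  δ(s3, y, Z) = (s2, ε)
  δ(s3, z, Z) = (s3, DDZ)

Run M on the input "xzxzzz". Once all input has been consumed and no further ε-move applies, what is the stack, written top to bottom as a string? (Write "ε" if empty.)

DDDDDZ

(s0, xzxzzz, Z) ⊢ (s0, zxzzz, DDZ) ⊢ (s1, xzzz, DDDZ) ⊢ (s2, zzz, DDDDZ) ⊢ (s0, zz, DDDZ) ⊢ (s1, z, DDDDZ) ⊢ (s2, ε, DDDDDZ)
All input consumed in state s2 with stack DDDDDZ.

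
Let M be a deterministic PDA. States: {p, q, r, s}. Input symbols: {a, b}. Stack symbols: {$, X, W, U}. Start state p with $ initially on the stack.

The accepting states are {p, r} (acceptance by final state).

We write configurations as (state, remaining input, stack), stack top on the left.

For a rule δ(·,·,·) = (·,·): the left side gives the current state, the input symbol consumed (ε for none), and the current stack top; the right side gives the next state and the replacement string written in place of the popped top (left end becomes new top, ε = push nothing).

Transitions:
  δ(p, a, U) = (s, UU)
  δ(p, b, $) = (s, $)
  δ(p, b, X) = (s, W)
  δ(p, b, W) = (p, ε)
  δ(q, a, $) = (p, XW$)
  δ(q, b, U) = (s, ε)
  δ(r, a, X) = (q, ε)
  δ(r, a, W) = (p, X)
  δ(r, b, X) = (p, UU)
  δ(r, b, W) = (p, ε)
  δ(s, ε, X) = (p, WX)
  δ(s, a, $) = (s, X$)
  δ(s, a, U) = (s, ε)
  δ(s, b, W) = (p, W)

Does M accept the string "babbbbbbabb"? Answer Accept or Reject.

Reject

(p, babbbbbbabb, $)
  read b, top $: go to s, push $ → (s, abbbbbbabb, $)
  read a, top $: go to s, push X$ → (s, bbbbbbabb, X$)
  ε-move, top X: go to p, push WX → (p, bbbbbbabb, WX$)
  read b, top W: go to p, push ε → (p, bbbbbabb, X$)
  read b, top X: go to s, push W → (s, bbbbabb, W$)
  read b, top W: go to p, push W → (p, bbbabb, W$)
  read b, top W: go to p, push ε → (p, bbabb, $)
  read b, top $: go to s, push $ → (s, babb, $)
No transition applies at (s, babb, $); input not fully consumed.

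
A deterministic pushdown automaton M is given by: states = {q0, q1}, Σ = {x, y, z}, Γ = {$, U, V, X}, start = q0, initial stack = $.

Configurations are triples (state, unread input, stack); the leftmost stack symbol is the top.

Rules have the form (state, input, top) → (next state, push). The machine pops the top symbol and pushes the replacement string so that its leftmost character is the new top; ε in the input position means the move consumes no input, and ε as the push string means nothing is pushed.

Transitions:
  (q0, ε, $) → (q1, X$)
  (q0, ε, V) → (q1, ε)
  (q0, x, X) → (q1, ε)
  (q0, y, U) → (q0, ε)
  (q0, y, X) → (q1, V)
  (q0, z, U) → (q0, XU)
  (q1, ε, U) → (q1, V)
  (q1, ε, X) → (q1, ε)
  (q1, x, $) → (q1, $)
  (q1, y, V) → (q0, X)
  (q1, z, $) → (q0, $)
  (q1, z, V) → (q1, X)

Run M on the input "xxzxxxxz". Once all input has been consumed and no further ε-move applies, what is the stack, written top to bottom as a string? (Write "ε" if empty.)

(q0, xxzxxxxz, $)
  ε-move, top $: go to q1, push X$ → (q1, xxzxxxxz, X$)
  ε-move, top X: go to q1, push ε → (q1, xxzxxxxz, $)
  read x, top $: go to q1, push $ → (q1, xzxxxxz, $)
  read x, top $: go to q1, push $ → (q1, zxxxxz, $)
  read z, top $: go to q0, push $ → (q0, xxxxz, $)
  ε-move, top $: go to q1, push X$ → (q1, xxxxz, X$)
  ε-move, top X: go to q1, push ε → (q1, xxxxz, $)
  read x, top $: go to q1, push $ → (q1, xxxz, $)
  read x, top $: go to q1, push $ → (q1, xxz, $)
  read x, top $: go to q1, push $ → (q1, xz, $)
  read x, top $: go to q1, push $ → (q1, z, $)
  read z, top $: go to q0, push $ → (q0, ε, $)
  ε-move, top $: go to q1, push X$ → (q1, ε, X$)
  ε-move, top X: go to q1, push ε → (q1, ε, $)
All input consumed in state q1 with stack $.

$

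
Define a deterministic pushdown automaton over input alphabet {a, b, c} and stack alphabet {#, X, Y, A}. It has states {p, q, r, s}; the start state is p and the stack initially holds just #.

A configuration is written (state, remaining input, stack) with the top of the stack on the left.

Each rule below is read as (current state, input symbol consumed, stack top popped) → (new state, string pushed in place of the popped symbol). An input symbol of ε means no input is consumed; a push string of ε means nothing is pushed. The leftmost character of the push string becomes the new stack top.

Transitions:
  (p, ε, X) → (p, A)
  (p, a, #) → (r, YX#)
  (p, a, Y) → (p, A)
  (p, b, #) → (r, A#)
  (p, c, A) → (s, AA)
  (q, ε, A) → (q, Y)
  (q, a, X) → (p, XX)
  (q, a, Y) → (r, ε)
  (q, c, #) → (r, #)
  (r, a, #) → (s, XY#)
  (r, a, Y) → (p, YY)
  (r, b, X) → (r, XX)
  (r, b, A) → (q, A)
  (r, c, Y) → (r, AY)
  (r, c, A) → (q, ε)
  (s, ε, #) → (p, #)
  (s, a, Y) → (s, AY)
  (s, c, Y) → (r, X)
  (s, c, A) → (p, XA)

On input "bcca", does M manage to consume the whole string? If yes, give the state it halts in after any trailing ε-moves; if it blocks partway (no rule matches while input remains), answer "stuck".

s

(p, bcca, #) ⊢ (r, cca, A#) ⊢ (q, ca, #) ⊢ (r, a, #) ⊢ (s, ε, XY#)
All input consumed; M is in state s.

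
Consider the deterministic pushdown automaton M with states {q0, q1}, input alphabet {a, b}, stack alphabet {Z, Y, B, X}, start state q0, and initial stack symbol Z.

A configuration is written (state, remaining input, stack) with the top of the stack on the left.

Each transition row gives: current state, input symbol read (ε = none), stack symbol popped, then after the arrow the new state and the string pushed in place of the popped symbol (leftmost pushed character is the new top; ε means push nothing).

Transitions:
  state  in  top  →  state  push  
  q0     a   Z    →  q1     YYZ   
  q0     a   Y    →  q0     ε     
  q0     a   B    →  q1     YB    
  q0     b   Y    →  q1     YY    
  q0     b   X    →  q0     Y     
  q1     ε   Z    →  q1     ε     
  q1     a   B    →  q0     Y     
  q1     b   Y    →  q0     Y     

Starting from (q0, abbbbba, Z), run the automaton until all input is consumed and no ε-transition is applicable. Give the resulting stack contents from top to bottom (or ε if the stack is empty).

(q0, abbbbba, Z) ⊢ (q1, bbbbba, YYZ) ⊢ (q0, bbbba, YYZ) ⊢ (q1, bbba, YYYZ) ⊢ (q0, bba, YYYZ) ⊢ (q1, ba, YYYYZ) ⊢ (q0, a, YYYYZ) ⊢ (q0, ε, YYYZ)
All input consumed in state q0 with stack YYYZ.

YYYZ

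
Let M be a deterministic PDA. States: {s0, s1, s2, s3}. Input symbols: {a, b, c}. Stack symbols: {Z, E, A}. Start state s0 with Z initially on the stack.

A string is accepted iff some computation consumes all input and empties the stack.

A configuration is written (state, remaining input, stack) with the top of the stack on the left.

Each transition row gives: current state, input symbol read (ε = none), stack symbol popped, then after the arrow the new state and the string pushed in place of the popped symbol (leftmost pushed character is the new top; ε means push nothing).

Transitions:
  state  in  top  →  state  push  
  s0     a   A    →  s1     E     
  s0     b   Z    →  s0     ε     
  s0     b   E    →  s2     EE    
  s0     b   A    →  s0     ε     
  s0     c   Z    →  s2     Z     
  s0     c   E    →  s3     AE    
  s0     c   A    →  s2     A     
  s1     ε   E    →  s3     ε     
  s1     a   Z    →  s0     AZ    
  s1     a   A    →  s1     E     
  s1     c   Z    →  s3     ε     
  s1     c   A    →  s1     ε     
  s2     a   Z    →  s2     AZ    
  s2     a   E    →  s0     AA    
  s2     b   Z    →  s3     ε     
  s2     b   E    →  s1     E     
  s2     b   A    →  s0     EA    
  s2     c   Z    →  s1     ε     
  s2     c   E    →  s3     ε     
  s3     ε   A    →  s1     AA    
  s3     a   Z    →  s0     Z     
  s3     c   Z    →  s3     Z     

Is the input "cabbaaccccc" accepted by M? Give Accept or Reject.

(s0, cabbaaccccc, Z)
  read c, top Z: go to s2, push Z → (s2, abbaaccccc, Z)
  read a, top Z: go to s2, push AZ → (s2, bbaaccccc, AZ)
  read b, top A: go to s0, push EA → (s0, baaccccc, EAZ)
  read b, top E: go to s2, push EE → (s2, aaccccc, EEAZ)
  read a, top E: go to s0, push AA → (s0, accccc, AAEAZ)
  read a, top A: go to s1, push E → (s1, ccccc, EAEAZ)
  ε-move, top E: go to s3, push ε → (s3, ccccc, AEAZ)
  ε-move, top A: go to s1, push AA → (s1, ccccc, AAEAZ)
  read c, top A: go to s1, push ε → (s1, cccc, AEAZ)
  read c, top A: go to s1, push ε → (s1, ccc, EAZ)
  ε-move, top E: go to s3, push ε → (s3, ccc, AZ)
  ε-move, top A: go to s1, push AA → (s1, ccc, AAZ)
  read c, top A: go to s1, push ε → (s1, cc, AZ)
  read c, top A: go to s1, push ε → (s1, c, Z)
  read c, top Z: go to s3, push ε → (s3, ε, ε)
All input consumed and the stack is empty.

Accept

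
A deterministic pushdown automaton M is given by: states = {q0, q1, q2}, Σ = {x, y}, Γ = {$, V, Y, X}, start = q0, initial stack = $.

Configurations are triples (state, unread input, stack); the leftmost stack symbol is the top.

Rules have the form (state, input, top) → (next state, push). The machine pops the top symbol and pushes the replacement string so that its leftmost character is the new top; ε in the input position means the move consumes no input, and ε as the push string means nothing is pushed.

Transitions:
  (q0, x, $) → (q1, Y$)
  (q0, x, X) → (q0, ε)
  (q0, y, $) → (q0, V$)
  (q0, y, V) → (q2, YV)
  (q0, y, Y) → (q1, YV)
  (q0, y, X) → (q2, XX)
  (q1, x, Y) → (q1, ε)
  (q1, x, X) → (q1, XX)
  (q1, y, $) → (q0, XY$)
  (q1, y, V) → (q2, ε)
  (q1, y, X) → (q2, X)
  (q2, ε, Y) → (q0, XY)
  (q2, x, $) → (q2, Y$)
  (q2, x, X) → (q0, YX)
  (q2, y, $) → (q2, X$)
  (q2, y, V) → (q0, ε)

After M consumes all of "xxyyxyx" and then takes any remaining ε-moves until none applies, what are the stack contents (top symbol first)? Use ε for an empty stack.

(q0, xxyyxyx, $) ⊢ (q1, xyyxyx, Y$) ⊢ (q1, yyxyx, $) ⊢ (q0, yxyx, XY$) ⊢ (q2, xyx, XXY$) ⊢ (q0, yx, YXXY$) ⊢ (q1, x, YVXXY$) ⊢ (q1, ε, VXXY$)
All input consumed in state q1 with stack VXXY$.

VXXY$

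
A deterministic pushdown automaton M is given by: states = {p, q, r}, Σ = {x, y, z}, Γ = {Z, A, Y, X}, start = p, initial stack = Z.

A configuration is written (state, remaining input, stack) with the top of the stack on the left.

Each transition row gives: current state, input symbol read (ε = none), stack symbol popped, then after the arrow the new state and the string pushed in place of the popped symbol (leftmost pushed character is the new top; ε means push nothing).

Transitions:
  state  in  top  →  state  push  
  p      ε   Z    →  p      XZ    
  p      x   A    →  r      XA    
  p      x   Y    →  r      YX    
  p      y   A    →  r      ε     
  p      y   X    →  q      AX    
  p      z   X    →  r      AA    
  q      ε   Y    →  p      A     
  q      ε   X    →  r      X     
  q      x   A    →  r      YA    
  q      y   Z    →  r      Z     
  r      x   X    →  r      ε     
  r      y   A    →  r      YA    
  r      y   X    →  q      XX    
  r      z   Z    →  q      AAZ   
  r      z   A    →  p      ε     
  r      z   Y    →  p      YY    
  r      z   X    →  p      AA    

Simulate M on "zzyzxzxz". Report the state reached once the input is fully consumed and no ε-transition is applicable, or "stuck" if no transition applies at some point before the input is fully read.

p

(p, zzyzxzxz, Z)
  ε-move, top Z: go to p, push XZ → (p, zzyzxzxz, XZ)
  read z, top X: go to r, push AA → (r, zyzxzxz, AAZ)
  read z, top A: go to p, push ε → (p, yzxzxz, AZ)
  read y, top A: go to r, push ε → (r, zxzxz, Z)
  read z, top Z: go to q, push AAZ → (q, xzxz, AAZ)
  read x, top A: go to r, push YA → (r, zxz, YAAZ)
  read z, top Y: go to p, push YY → (p, xz, YYAAZ)
  read x, top Y: go to r, push YX → (r, z, YXYAAZ)
  read z, top Y: go to p, push YY → (p, ε, YYXYAAZ)
All input consumed; M is in state p.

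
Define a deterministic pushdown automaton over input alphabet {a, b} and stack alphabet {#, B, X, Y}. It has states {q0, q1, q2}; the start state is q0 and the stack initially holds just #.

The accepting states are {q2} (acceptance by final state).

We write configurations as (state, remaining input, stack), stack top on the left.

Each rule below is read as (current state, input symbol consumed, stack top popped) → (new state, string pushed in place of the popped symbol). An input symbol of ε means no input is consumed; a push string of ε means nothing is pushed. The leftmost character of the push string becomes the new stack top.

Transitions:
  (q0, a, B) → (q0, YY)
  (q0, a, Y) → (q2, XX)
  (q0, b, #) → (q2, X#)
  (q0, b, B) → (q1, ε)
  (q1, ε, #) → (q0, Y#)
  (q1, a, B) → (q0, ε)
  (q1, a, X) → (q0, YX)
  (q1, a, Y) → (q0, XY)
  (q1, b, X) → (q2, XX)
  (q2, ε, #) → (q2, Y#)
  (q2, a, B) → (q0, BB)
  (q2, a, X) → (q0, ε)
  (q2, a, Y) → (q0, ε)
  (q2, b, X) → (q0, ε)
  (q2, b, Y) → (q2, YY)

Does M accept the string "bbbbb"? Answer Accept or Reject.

Accept

(q0, bbbbb, #)
  read b, top #: go to q2, push X# → (q2, bbbb, X#)
  read b, top X: go to q0, push ε → (q0, bbb, #)
  read b, top #: go to q2, push X# → (q2, bb, X#)
  read b, top X: go to q0, push ε → (q0, b, #)
  read b, top #: go to q2, push X# → (q2, ε, X#)
All input consumed; state q2 ∈ F.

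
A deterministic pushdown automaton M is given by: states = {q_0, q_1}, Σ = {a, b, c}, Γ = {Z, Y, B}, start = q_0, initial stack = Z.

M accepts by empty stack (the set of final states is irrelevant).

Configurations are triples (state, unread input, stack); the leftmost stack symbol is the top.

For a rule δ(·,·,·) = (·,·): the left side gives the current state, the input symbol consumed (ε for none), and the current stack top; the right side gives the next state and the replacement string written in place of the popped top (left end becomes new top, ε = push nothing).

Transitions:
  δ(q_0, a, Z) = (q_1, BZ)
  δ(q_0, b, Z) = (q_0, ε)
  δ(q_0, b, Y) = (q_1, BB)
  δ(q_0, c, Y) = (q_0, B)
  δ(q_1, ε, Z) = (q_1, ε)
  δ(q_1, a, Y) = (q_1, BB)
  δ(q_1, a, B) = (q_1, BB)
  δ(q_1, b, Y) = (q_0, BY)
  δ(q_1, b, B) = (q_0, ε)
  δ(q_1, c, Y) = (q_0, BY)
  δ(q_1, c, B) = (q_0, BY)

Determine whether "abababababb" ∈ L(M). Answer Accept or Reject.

Accept

(q_0, abababababb, Z)
  read a, top Z: go to q_1, push BZ → (q_1, bababababb, BZ)
  read b, top B: go to q_0, push ε → (q_0, ababababb, Z)
  read a, top Z: go to q_1, push BZ → (q_1, babababb, BZ)
  read b, top B: go to q_0, push ε → (q_0, abababb, Z)
  read a, top Z: go to q_1, push BZ → (q_1, bababb, BZ)
  read b, top B: go to q_0, push ε → (q_0, ababb, Z)
  read a, top Z: go to q_1, push BZ → (q_1, babb, BZ)
  read b, top B: go to q_0, push ε → (q_0, abb, Z)
  read a, top Z: go to q_1, push BZ → (q_1, bb, BZ)
  read b, top B: go to q_0, push ε → (q_0, b, Z)
  read b, top Z: go to q_0, push ε → (q_0, ε, ε)
All input consumed and the stack is empty.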